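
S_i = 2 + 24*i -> [2, 26, 50, 74, 98]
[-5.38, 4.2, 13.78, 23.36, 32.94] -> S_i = -5.38 + 9.58*i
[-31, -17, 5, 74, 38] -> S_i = Random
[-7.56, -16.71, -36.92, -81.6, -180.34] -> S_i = -7.56*2.21^i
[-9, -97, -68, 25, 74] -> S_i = Random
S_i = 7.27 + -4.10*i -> [7.27, 3.17, -0.93, -5.03, -9.13]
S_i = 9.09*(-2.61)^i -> [9.09, -23.72, 61.92, -161.62, 421.82]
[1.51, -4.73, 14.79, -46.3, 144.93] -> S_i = 1.51*(-3.13)^i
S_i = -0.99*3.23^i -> [-0.99, -3.2, -10.33, -33.36, -107.76]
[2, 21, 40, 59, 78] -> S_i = 2 + 19*i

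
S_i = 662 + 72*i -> [662, 734, 806, 878, 950]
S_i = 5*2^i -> [5, 10, 20, 40, 80]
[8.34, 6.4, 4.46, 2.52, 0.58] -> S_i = 8.34 + -1.94*i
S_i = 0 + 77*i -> [0, 77, 154, 231, 308]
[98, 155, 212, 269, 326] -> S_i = 98 + 57*i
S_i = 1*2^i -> [1, 2, 4, 8, 16]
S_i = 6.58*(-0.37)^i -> [6.58, -2.43, 0.9, -0.33, 0.12]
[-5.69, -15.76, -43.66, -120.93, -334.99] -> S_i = -5.69*2.77^i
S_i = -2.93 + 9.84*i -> [-2.93, 6.91, 16.75, 26.59, 36.43]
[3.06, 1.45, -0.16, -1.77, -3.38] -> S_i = 3.06 + -1.61*i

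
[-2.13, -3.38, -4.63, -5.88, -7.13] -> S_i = -2.13 + -1.25*i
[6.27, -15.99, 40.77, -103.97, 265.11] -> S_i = 6.27*(-2.55)^i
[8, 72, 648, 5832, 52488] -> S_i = 8*9^i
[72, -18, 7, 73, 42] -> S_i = Random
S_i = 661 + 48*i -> [661, 709, 757, 805, 853]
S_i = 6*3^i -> [6, 18, 54, 162, 486]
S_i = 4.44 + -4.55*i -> [4.44, -0.11, -4.66, -9.21, -13.76]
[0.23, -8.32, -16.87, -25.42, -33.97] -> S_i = 0.23 + -8.55*i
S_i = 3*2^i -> [3, 6, 12, 24, 48]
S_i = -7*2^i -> [-7, -14, -28, -56, -112]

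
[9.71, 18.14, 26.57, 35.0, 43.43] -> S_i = 9.71 + 8.43*i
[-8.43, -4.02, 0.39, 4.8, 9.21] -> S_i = -8.43 + 4.41*i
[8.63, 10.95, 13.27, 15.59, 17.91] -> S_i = 8.63 + 2.32*i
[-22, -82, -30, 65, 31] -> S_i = Random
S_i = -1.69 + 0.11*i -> [-1.69, -1.58, -1.47, -1.36, -1.25]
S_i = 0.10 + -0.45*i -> [0.1, -0.35, -0.8, -1.25, -1.7]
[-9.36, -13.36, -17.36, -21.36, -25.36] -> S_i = -9.36 + -4.00*i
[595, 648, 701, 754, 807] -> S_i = 595 + 53*i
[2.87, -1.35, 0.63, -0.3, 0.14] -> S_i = 2.87*(-0.47)^i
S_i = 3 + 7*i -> [3, 10, 17, 24, 31]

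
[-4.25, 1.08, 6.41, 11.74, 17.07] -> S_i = -4.25 + 5.33*i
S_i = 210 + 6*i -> [210, 216, 222, 228, 234]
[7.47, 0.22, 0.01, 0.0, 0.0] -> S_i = 7.47*0.03^i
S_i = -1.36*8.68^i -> [-1.36, -11.8, -102.47, -889.4, -7720.01]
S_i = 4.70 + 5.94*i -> [4.7, 10.64, 16.58, 22.52, 28.46]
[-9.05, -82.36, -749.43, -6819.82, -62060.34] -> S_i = -9.05*9.10^i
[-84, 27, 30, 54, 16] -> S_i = Random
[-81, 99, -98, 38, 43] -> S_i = Random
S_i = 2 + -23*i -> [2, -21, -44, -67, -90]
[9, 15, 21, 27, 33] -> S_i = 9 + 6*i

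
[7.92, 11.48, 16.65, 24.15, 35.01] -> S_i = 7.92*1.45^i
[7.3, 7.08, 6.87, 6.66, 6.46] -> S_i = 7.30*0.97^i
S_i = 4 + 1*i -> [4, 5, 6, 7, 8]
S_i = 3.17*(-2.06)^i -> [3.17, -6.53, 13.45, -27.71, 57.09]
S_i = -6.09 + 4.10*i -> [-6.09, -1.99, 2.11, 6.21, 10.31]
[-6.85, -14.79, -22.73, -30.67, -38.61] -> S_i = -6.85 + -7.94*i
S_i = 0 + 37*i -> [0, 37, 74, 111, 148]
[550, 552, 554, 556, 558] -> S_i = 550 + 2*i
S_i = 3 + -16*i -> [3, -13, -29, -45, -61]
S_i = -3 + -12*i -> [-3, -15, -27, -39, -51]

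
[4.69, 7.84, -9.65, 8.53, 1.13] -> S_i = Random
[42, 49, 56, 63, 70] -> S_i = 42 + 7*i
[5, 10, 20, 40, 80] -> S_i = 5*2^i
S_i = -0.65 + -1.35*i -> [-0.65, -2.0, -3.35, -4.7, -6.05]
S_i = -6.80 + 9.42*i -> [-6.8, 2.62, 12.04, 21.46, 30.88]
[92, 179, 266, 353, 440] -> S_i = 92 + 87*i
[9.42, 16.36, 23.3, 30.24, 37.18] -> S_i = 9.42 + 6.94*i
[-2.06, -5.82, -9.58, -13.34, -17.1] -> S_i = -2.06 + -3.76*i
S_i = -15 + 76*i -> [-15, 61, 137, 213, 289]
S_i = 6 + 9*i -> [6, 15, 24, 33, 42]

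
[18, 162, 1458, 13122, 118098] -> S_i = 18*9^i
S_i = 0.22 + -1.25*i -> [0.22, -1.03, -2.28, -3.53, -4.78]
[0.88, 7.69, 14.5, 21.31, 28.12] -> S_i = 0.88 + 6.81*i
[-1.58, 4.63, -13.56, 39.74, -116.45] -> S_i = -1.58*(-2.93)^i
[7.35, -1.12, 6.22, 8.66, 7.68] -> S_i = Random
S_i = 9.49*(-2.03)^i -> [9.49, -19.26, 39.11, -79.39, 161.16]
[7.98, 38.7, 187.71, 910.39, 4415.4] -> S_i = 7.98*4.85^i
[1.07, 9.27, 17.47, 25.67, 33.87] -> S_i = 1.07 + 8.20*i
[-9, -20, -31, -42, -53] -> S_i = -9 + -11*i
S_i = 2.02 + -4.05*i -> [2.02, -2.03, -6.08, -10.13, -14.18]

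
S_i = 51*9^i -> [51, 459, 4131, 37179, 334611]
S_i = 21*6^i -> [21, 126, 756, 4536, 27216]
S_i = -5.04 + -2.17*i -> [-5.04, -7.21, -9.38, -11.55, -13.72]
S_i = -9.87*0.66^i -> [-9.87, -6.51, -4.3, -2.84, -1.87]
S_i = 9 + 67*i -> [9, 76, 143, 210, 277]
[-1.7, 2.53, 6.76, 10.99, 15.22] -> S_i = -1.70 + 4.23*i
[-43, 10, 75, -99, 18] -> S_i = Random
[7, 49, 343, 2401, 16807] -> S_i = 7*7^i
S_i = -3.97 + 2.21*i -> [-3.97, -1.76, 0.45, 2.66, 4.87]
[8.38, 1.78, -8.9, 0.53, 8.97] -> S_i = Random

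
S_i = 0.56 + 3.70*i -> [0.56, 4.26, 7.96, 11.66, 15.36]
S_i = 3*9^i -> [3, 27, 243, 2187, 19683]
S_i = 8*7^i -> [8, 56, 392, 2744, 19208]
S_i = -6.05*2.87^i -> [-6.05, -17.36, -49.83, -143.02, -410.47]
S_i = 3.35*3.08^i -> [3.35, 10.32, 31.78, 97.88, 301.47]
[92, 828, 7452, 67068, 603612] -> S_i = 92*9^i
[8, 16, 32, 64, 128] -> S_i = 8*2^i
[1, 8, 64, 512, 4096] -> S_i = 1*8^i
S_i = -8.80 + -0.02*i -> [-8.8, -8.82, -8.84, -8.86, -8.88]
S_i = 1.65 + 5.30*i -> [1.65, 6.95, 12.25, 17.55, 22.85]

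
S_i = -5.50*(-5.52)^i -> [-5.5, 30.36, -167.59, 925.08, -5106.45]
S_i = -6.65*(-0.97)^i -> [-6.65, 6.45, -6.26, 6.07, -5.89]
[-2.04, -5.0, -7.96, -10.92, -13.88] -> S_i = -2.04 + -2.96*i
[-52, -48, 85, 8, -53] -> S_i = Random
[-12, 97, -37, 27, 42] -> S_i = Random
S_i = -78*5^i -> [-78, -390, -1950, -9750, -48750]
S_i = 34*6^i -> [34, 204, 1224, 7344, 44064]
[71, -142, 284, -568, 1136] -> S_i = 71*-2^i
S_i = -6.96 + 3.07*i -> [-6.96, -3.89, -0.82, 2.25, 5.32]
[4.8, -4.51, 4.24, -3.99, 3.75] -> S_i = 4.80*(-0.94)^i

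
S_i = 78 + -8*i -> [78, 70, 62, 54, 46]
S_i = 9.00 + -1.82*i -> [9.0, 7.18, 5.36, 3.54, 1.72]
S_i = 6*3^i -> [6, 18, 54, 162, 486]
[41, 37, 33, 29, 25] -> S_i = 41 + -4*i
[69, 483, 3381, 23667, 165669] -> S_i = 69*7^i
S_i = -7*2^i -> [-7, -14, -28, -56, -112]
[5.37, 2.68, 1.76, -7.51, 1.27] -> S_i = Random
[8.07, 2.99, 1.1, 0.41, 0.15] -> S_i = 8.07*0.37^i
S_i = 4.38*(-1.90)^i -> [4.38, -8.32, 15.81, -30.04, 57.08]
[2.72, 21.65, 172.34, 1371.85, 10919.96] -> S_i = 2.72*7.96^i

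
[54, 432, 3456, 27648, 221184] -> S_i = 54*8^i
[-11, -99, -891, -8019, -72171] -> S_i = -11*9^i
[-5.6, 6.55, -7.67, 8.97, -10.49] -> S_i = -5.60*(-1.17)^i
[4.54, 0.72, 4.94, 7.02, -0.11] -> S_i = Random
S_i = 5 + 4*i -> [5, 9, 13, 17, 21]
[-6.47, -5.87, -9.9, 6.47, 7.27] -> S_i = Random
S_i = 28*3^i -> [28, 84, 252, 756, 2268]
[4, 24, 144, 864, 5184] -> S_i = 4*6^i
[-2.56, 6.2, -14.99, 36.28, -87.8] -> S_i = -2.56*(-2.42)^i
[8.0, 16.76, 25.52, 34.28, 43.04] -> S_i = 8.00 + 8.76*i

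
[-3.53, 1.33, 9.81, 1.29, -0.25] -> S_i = Random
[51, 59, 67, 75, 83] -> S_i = 51 + 8*i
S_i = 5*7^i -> [5, 35, 245, 1715, 12005]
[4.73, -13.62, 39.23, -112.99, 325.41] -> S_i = 4.73*(-2.88)^i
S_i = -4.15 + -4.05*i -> [-4.15, -8.2, -12.25, -16.3, -20.35]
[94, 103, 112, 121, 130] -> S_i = 94 + 9*i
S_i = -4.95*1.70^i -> [-4.95, -8.42, -14.31, -24.32, -41.34]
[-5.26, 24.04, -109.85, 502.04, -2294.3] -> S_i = -5.26*(-4.57)^i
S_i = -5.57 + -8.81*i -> [-5.57, -14.38, -23.19, -32.0, -40.81]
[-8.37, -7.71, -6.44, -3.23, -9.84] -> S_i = Random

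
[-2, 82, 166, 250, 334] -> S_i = -2 + 84*i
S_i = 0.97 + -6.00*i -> [0.97, -5.03, -11.03, -17.03, -23.03]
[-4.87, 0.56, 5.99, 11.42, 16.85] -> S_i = -4.87 + 5.43*i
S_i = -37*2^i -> [-37, -74, -148, -296, -592]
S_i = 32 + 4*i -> [32, 36, 40, 44, 48]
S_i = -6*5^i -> [-6, -30, -150, -750, -3750]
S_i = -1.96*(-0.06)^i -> [-1.96, 0.12, -0.01, 0.0, -0.0]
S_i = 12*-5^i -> [12, -60, 300, -1500, 7500]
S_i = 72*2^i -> [72, 144, 288, 576, 1152]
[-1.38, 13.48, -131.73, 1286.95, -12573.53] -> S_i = -1.38*(-9.77)^i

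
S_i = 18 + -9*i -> [18, 9, 0, -9, -18]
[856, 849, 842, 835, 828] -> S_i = 856 + -7*i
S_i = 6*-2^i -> [6, -12, 24, -48, 96]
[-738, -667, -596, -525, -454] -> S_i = -738 + 71*i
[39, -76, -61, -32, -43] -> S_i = Random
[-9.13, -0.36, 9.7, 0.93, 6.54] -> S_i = Random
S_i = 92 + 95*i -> [92, 187, 282, 377, 472]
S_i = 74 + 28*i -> [74, 102, 130, 158, 186]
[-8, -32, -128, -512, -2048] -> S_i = -8*4^i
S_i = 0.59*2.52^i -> [0.59, 1.49, 3.75, 9.44, 23.79]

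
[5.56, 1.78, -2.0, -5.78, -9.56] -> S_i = 5.56 + -3.78*i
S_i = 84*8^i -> [84, 672, 5376, 43008, 344064]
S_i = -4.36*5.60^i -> [-4.36, -24.42, -136.73, -765.69, -4287.84]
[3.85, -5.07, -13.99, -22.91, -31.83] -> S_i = 3.85 + -8.92*i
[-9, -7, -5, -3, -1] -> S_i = -9 + 2*i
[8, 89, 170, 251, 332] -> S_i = 8 + 81*i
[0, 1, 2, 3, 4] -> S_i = 0 + 1*i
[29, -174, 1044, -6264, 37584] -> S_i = 29*-6^i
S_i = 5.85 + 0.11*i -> [5.85, 5.96, 6.07, 6.18, 6.29]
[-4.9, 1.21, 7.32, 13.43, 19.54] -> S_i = -4.90 + 6.11*i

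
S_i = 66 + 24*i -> [66, 90, 114, 138, 162]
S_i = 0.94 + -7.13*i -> [0.94, -6.19, -13.32, -20.45, -27.58]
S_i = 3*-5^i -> [3, -15, 75, -375, 1875]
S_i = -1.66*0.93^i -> [-1.66, -1.54, -1.44, -1.34, -1.24]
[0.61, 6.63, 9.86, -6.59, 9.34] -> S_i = Random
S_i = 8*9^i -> [8, 72, 648, 5832, 52488]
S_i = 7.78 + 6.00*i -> [7.78, 13.78, 19.78, 25.78, 31.78]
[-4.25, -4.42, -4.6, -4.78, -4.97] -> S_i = -4.25*1.04^i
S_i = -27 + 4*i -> [-27, -23, -19, -15, -11]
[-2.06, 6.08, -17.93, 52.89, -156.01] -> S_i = -2.06*(-2.95)^i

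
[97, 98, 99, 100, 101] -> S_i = 97 + 1*i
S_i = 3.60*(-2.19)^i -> [3.6, -7.88, 17.27, -37.81, 82.81]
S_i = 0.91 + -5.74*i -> [0.91, -4.83, -10.57, -16.31, -22.05]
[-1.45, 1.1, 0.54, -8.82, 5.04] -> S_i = Random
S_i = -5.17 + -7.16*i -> [-5.17, -12.33, -19.49, -26.65, -33.81]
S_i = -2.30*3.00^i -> [-2.3, -6.9, -20.7, -62.1, -186.3]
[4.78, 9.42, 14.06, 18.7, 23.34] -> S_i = 4.78 + 4.64*i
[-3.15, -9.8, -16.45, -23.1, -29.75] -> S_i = -3.15 + -6.65*i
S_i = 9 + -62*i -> [9, -53, -115, -177, -239]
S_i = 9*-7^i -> [9, -63, 441, -3087, 21609]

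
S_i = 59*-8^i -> [59, -472, 3776, -30208, 241664]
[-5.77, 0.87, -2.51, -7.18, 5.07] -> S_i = Random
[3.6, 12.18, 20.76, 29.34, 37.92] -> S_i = 3.60 + 8.58*i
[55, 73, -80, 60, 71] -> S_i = Random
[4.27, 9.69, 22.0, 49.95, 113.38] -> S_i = 4.27*2.27^i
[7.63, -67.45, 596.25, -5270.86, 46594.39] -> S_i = 7.63*(-8.84)^i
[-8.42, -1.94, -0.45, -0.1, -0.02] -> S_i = -8.42*0.23^i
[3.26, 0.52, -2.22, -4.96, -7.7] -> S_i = 3.26 + -2.74*i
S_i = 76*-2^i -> [76, -152, 304, -608, 1216]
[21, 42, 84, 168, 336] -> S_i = 21*2^i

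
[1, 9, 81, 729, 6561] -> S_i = 1*9^i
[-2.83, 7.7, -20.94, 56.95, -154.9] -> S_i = -2.83*(-2.72)^i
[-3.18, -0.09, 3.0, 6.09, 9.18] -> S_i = -3.18 + 3.09*i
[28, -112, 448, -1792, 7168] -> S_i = 28*-4^i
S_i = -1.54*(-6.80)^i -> [-1.54, 10.47, -71.21, 484.23, -3292.73]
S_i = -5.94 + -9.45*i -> [-5.94, -15.39, -24.84, -34.29, -43.74]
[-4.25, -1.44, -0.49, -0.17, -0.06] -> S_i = -4.25*0.34^i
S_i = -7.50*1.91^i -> [-7.5, -14.32, -27.36, -52.26, -99.81]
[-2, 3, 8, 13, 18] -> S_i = -2 + 5*i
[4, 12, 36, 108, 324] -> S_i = 4*3^i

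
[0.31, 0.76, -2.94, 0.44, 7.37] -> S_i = Random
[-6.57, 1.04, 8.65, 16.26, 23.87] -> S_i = -6.57 + 7.61*i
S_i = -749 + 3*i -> [-749, -746, -743, -740, -737]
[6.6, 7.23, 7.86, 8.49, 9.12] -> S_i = 6.60 + 0.63*i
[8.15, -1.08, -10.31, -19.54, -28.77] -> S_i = 8.15 + -9.23*i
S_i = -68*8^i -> [-68, -544, -4352, -34816, -278528]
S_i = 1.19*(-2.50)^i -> [1.19, -2.97, 7.44, -18.59, 46.48]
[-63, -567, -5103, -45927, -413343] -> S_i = -63*9^i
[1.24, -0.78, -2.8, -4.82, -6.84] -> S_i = 1.24 + -2.02*i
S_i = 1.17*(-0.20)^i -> [1.17, -0.23, 0.05, -0.01, 0.0]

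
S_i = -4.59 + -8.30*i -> [-4.59, -12.89, -21.19, -29.49, -37.79]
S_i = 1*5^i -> [1, 5, 25, 125, 625]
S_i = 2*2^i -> [2, 4, 8, 16, 32]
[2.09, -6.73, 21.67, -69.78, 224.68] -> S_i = 2.09*(-3.22)^i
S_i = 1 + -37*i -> [1, -36, -73, -110, -147]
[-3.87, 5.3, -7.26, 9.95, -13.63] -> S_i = -3.87*(-1.37)^i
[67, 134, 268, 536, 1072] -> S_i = 67*2^i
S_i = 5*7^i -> [5, 35, 245, 1715, 12005]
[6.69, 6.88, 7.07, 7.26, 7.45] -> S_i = 6.69 + 0.19*i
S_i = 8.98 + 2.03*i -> [8.98, 11.01, 13.04, 15.07, 17.1]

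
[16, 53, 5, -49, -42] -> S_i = Random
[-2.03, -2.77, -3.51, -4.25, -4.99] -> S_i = -2.03 + -0.74*i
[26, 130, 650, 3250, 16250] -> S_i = 26*5^i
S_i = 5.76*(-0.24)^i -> [5.76, -1.38, 0.33, -0.08, 0.02]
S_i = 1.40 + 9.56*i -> [1.4, 10.96, 20.52, 30.08, 39.64]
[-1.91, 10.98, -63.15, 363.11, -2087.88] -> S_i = -1.91*(-5.75)^i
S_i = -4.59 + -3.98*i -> [-4.59, -8.57, -12.55, -16.53, -20.51]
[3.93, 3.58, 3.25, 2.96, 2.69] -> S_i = 3.93*0.91^i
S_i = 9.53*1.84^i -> [9.53, 17.54, 32.26, 59.37, 109.24]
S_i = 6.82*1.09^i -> [6.82, 7.43, 8.1, 8.83, 9.63]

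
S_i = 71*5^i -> [71, 355, 1775, 8875, 44375]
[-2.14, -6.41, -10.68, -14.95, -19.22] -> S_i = -2.14 + -4.27*i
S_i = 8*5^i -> [8, 40, 200, 1000, 5000]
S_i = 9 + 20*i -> [9, 29, 49, 69, 89]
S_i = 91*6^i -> [91, 546, 3276, 19656, 117936]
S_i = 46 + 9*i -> [46, 55, 64, 73, 82]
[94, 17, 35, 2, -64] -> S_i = Random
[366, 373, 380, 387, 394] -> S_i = 366 + 7*i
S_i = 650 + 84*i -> [650, 734, 818, 902, 986]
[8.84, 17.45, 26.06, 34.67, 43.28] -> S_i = 8.84 + 8.61*i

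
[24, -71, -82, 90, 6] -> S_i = Random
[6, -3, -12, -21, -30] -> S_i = 6 + -9*i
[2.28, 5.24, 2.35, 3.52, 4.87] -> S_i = Random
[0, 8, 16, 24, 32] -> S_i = 0 + 8*i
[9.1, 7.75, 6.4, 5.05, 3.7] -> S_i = 9.10 + -1.35*i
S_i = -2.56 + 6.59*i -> [-2.56, 4.03, 10.62, 17.21, 23.8]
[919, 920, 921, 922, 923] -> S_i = 919 + 1*i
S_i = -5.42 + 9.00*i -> [-5.42, 3.58, 12.58, 21.58, 30.58]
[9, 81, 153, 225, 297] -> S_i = 9 + 72*i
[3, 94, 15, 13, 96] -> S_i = Random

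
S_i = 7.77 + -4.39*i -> [7.77, 3.38, -1.01, -5.4, -9.79]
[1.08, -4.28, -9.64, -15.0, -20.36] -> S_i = 1.08 + -5.36*i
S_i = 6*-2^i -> [6, -12, 24, -48, 96]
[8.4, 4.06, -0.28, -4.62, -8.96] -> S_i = 8.40 + -4.34*i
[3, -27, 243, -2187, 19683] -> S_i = 3*-9^i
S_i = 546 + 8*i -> [546, 554, 562, 570, 578]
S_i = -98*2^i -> [-98, -196, -392, -784, -1568]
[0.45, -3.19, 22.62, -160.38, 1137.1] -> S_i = 0.45*(-7.09)^i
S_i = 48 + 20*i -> [48, 68, 88, 108, 128]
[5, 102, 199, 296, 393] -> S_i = 5 + 97*i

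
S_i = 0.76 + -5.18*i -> [0.76, -4.42, -9.6, -14.78, -19.96]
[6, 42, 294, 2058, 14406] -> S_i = 6*7^i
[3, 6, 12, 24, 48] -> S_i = 3*2^i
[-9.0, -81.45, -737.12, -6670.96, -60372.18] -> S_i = -9.00*9.05^i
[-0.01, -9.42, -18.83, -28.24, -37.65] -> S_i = -0.01 + -9.41*i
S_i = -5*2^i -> [-5, -10, -20, -40, -80]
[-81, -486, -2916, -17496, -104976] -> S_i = -81*6^i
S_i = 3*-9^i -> [3, -27, 243, -2187, 19683]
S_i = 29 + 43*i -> [29, 72, 115, 158, 201]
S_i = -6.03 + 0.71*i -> [-6.03, -5.32, -4.61, -3.9, -3.19]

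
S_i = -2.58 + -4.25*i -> [-2.58, -6.83, -11.08, -15.33, -19.58]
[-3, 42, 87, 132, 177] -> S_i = -3 + 45*i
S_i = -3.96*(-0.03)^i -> [-3.96, 0.12, -0.0, 0.0, -0.0]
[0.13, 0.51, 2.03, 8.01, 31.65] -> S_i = 0.13*3.95^i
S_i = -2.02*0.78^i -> [-2.02, -1.58, -1.23, -0.96, -0.75]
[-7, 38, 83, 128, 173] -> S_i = -7 + 45*i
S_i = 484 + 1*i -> [484, 485, 486, 487, 488]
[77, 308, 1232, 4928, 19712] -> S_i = 77*4^i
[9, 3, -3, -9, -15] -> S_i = 9 + -6*i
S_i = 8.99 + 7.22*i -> [8.99, 16.21, 23.43, 30.65, 37.87]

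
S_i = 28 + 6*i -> [28, 34, 40, 46, 52]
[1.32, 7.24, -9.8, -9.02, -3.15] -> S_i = Random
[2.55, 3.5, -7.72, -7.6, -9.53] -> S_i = Random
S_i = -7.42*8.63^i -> [-7.42, -64.03, -552.62, -4769.1, -41157.32]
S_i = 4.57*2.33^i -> [4.57, 10.65, 24.81, 57.81, 134.69]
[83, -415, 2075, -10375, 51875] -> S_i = 83*-5^i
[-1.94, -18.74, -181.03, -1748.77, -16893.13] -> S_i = -1.94*9.66^i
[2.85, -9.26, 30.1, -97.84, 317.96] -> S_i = 2.85*(-3.25)^i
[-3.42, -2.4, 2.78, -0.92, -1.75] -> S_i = Random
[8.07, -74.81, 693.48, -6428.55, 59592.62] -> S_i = 8.07*(-9.27)^i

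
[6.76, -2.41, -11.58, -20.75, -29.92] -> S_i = 6.76 + -9.17*i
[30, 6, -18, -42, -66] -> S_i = 30 + -24*i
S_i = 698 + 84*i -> [698, 782, 866, 950, 1034]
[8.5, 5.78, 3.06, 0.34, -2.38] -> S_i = 8.50 + -2.72*i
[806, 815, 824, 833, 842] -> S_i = 806 + 9*i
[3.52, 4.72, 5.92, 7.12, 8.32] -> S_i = 3.52 + 1.20*i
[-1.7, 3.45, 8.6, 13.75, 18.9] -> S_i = -1.70 + 5.15*i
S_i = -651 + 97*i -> [-651, -554, -457, -360, -263]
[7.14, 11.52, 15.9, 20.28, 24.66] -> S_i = 7.14 + 4.38*i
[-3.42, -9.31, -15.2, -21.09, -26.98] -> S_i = -3.42 + -5.89*i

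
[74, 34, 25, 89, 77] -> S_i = Random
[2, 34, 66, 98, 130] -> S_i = 2 + 32*i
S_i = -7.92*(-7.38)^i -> [-7.92, 58.45, -431.36, 3183.42, -23493.66]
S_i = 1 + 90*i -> [1, 91, 181, 271, 361]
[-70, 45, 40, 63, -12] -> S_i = Random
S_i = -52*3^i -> [-52, -156, -468, -1404, -4212]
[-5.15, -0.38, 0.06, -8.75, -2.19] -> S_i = Random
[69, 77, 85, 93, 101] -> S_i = 69 + 8*i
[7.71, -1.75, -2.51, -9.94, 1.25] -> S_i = Random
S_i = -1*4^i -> [-1, -4, -16, -64, -256]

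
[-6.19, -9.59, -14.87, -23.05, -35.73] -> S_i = -6.19*1.55^i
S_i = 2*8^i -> [2, 16, 128, 1024, 8192]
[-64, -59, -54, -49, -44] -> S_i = -64 + 5*i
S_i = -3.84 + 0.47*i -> [-3.84, -3.37, -2.9, -2.43, -1.96]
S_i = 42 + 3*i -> [42, 45, 48, 51, 54]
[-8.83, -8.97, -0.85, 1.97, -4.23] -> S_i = Random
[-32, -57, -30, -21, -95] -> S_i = Random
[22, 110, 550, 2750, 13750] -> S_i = 22*5^i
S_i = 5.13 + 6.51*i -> [5.13, 11.64, 18.15, 24.66, 31.17]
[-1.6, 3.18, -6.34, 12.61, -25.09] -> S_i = -1.60*(-1.99)^i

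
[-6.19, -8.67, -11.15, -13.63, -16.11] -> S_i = -6.19 + -2.48*i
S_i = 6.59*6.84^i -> [6.59, 45.08, 308.32, 2108.89, 14424.8]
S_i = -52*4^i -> [-52, -208, -832, -3328, -13312]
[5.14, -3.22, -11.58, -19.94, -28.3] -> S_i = 5.14 + -8.36*i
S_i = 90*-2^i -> [90, -180, 360, -720, 1440]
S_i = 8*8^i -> [8, 64, 512, 4096, 32768]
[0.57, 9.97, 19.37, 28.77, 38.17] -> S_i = 0.57 + 9.40*i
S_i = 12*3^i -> [12, 36, 108, 324, 972]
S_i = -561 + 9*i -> [-561, -552, -543, -534, -525]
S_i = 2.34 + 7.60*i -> [2.34, 9.94, 17.54, 25.14, 32.74]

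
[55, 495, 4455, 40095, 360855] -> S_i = 55*9^i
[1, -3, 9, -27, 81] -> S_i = 1*-3^i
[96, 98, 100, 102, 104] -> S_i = 96 + 2*i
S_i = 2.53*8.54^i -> [2.53, 21.61, 184.52, 1575.77, 13457.12]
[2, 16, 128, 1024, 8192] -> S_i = 2*8^i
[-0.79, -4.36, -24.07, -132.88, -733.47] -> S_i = -0.79*5.52^i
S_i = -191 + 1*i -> [-191, -190, -189, -188, -187]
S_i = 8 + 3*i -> [8, 11, 14, 17, 20]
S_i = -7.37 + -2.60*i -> [-7.37, -9.97, -12.57, -15.17, -17.77]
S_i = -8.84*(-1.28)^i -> [-8.84, 11.32, -14.48, 18.54, -23.73]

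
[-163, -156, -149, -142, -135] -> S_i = -163 + 7*i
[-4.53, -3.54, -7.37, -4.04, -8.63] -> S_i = Random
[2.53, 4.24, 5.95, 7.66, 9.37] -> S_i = 2.53 + 1.71*i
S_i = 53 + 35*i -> [53, 88, 123, 158, 193]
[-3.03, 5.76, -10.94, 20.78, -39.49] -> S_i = -3.03*(-1.90)^i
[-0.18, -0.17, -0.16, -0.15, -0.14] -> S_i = -0.18*0.94^i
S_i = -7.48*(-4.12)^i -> [-7.48, 30.82, -126.97, 523.11, -2155.21]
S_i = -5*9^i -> [-5, -45, -405, -3645, -32805]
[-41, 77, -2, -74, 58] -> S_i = Random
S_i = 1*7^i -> [1, 7, 49, 343, 2401]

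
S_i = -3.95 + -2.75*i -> [-3.95, -6.7, -9.45, -12.2, -14.95]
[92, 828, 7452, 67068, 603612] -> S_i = 92*9^i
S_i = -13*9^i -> [-13, -117, -1053, -9477, -85293]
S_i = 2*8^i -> [2, 16, 128, 1024, 8192]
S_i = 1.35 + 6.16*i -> [1.35, 7.51, 13.67, 19.83, 25.99]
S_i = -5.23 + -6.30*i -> [-5.23, -11.53, -17.83, -24.13, -30.43]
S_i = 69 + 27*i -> [69, 96, 123, 150, 177]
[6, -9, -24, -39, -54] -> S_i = 6 + -15*i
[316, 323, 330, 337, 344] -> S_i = 316 + 7*i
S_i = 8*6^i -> [8, 48, 288, 1728, 10368]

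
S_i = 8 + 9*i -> [8, 17, 26, 35, 44]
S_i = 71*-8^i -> [71, -568, 4544, -36352, 290816]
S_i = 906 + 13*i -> [906, 919, 932, 945, 958]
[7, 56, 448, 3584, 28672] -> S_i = 7*8^i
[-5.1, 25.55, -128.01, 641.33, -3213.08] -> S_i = -5.10*(-5.01)^i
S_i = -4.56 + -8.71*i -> [-4.56, -13.27, -21.98, -30.69, -39.4]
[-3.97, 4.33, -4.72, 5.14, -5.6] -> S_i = -3.97*(-1.09)^i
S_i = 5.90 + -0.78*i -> [5.9, 5.12, 4.34, 3.56, 2.78]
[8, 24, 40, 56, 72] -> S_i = 8 + 16*i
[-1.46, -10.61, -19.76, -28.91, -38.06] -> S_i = -1.46 + -9.15*i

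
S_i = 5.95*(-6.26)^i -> [5.95, -37.25, 233.17, -1459.62, 9137.22]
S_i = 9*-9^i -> [9, -81, 729, -6561, 59049]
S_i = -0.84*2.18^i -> [-0.84, -1.83, -3.99, -8.7, -18.97]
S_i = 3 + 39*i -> [3, 42, 81, 120, 159]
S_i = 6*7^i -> [6, 42, 294, 2058, 14406]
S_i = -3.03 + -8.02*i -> [-3.03, -11.05, -19.07, -27.09, -35.11]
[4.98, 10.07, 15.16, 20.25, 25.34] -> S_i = 4.98 + 5.09*i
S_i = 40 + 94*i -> [40, 134, 228, 322, 416]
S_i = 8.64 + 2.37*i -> [8.64, 11.01, 13.38, 15.75, 18.12]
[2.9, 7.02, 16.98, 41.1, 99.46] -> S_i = 2.90*2.42^i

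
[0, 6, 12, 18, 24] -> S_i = 0 + 6*i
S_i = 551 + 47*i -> [551, 598, 645, 692, 739]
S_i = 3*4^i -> [3, 12, 48, 192, 768]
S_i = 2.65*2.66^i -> [2.65, 7.05, 18.75, 49.88, 132.67]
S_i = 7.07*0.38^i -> [7.07, 2.69, 1.02, 0.39, 0.15]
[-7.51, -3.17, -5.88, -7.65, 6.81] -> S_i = Random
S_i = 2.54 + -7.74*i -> [2.54, -5.2, -12.94, -20.68, -28.42]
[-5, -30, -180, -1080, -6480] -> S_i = -5*6^i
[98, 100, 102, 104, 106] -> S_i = 98 + 2*i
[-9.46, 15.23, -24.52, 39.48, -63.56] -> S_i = -9.46*(-1.61)^i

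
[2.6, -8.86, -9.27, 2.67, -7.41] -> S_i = Random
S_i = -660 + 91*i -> [-660, -569, -478, -387, -296]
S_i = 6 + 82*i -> [6, 88, 170, 252, 334]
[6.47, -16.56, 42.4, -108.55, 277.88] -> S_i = 6.47*(-2.56)^i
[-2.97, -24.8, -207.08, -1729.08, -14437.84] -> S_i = -2.97*8.35^i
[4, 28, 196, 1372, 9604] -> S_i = 4*7^i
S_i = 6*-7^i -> [6, -42, 294, -2058, 14406]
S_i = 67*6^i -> [67, 402, 2412, 14472, 86832]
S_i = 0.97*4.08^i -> [0.97, 3.96, 16.15, 65.88, 268.79]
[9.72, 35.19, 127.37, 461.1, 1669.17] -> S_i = 9.72*3.62^i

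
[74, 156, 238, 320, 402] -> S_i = 74 + 82*i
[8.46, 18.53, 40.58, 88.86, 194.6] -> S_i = 8.46*2.19^i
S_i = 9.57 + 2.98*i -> [9.57, 12.55, 15.53, 18.51, 21.49]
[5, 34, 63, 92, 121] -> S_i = 5 + 29*i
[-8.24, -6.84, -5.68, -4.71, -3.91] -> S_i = -8.24*0.83^i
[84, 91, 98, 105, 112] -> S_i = 84 + 7*i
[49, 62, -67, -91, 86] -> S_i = Random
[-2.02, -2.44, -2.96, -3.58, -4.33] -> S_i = -2.02*1.21^i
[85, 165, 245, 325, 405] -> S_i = 85 + 80*i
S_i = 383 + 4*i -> [383, 387, 391, 395, 399]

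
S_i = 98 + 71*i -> [98, 169, 240, 311, 382]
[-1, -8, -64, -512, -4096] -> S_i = -1*8^i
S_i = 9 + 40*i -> [9, 49, 89, 129, 169]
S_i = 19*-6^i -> [19, -114, 684, -4104, 24624]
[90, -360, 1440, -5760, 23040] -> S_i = 90*-4^i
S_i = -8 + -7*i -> [-8, -15, -22, -29, -36]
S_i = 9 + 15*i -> [9, 24, 39, 54, 69]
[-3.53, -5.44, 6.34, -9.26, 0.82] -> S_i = Random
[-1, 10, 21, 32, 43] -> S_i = -1 + 11*i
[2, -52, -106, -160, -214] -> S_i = 2 + -54*i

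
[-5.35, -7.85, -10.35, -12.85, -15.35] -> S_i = -5.35 + -2.50*i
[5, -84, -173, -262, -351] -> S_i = 5 + -89*i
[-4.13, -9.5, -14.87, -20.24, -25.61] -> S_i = -4.13 + -5.37*i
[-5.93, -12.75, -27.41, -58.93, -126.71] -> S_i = -5.93*2.15^i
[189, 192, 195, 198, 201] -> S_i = 189 + 3*i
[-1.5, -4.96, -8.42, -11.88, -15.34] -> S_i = -1.50 + -3.46*i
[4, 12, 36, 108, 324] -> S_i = 4*3^i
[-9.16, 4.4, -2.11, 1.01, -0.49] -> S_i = -9.16*(-0.48)^i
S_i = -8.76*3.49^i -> [-8.76, -30.57, -106.7, -372.37, -1299.59]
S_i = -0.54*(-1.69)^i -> [-0.54, 0.91, -1.54, 2.61, -4.4]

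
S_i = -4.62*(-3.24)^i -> [-4.62, 14.97, -48.5, 157.14, -509.12]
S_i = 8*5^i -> [8, 40, 200, 1000, 5000]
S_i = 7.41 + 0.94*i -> [7.41, 8.35, 9.29, 10.23, 11.17]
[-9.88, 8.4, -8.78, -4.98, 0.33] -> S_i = Random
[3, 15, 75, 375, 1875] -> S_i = 3*5^i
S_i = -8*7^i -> [-8, -56, -392, -2744, -19208]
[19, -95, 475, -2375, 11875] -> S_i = 19*-5^i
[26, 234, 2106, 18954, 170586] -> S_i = 26*9^i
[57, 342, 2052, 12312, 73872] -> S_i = 57*6^i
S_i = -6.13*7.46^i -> [-6.13, -45.73, -341.14, -2544.94, -18985.23]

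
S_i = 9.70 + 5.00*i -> [9.7, 14.7, 19.7, 24.7, 29.7]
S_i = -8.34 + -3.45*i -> [-8.34, -11.79, -15.24, -18.69, -22.14]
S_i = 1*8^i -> [1, 8, 64, 512, 4096]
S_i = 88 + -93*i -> [88, -5, -98, -191, -284]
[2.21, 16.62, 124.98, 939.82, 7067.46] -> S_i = 2.21*7.52^i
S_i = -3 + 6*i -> [-3, 3, 9, 15, 21]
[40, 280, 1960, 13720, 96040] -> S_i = 40*7^i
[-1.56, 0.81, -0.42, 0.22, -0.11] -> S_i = -1.56*(-0.52)^i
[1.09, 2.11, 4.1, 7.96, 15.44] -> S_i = 1.09*1.94^i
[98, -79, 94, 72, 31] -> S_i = Random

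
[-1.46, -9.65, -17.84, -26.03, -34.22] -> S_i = -1.46 + -8.19*i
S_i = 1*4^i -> [1, 4, 16, 64, 256]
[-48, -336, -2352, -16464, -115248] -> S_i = -48*7^i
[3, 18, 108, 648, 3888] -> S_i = 3*6^i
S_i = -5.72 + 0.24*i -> [-5.72, -5.48, -5.24, -5.0, -4.76]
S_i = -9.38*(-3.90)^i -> [-9.38, 36.58, -142.67, 556.41, -2170.01]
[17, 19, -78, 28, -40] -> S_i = Random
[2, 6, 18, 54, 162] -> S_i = 2*3^i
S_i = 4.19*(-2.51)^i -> [4.19, -10.52, 26.4, -66.26, 166.31]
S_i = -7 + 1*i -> [-7, -6, -5, -4, -3]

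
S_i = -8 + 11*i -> [-8, 3, 14, 25, 36]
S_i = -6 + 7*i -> [-6, 1, 8, 15, 22]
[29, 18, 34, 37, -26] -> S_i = Random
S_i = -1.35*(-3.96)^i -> [-1.35, 5.35, -21.17, 83.83, -331.98]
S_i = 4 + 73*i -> [4, 77, 150, 223, 296]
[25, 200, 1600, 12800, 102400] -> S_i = 25*8^i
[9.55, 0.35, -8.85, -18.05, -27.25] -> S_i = 9.55 + -9.20*i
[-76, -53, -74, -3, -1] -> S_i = Random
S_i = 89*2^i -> [89, 178, 356, 712, 1424]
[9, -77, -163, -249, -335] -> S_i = 9 + -86*i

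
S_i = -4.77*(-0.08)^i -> [-4.77, 0.38, -0.03, 0.0, -0.0]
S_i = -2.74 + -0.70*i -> [-2.74, -3.44, -4.14, -4.84, -5.54]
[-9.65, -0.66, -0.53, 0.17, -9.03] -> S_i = Random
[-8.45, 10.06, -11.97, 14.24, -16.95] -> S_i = -8.45*(-1.19)^i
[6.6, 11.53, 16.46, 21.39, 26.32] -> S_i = 6.60 + 4.93*i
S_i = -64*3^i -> [-64, -192, -576, -1728, -5184]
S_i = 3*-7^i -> [3, -21, 147, -1029, 7203]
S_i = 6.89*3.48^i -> [6.89, 23.98, 83.44, 290.37, 1010.5]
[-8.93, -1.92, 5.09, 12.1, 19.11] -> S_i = -8.93 + 7.01*i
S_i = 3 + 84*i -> [3, 87, 171, 255, 339]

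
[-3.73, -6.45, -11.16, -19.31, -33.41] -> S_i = -3.73*1.73^i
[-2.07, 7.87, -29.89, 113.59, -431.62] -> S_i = -2.07*(-3.80)^i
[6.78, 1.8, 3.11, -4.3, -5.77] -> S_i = Random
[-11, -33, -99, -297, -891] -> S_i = -11*3^i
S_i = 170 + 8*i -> [170, 178, 186, 194, 202]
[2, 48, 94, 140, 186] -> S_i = 2 + 46*i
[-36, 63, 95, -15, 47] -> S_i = Random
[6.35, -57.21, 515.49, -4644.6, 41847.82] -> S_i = 6.35*(-9.01)^i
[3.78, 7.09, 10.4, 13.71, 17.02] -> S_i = 3.78 + 3.31*i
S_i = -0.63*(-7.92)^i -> [-0.63, 4.99, -39.52, 312.98, -2478.8]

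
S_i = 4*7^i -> [4, 28, 196, 1372, 9604]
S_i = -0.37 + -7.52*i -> [-0.37, -7.89, -15.41, -22.93, -30.45]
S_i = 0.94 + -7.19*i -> [0.94, -6.25, -13.44, -20.63, -27.82]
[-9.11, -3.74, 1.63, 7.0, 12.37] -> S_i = -9.11 + 5.37*i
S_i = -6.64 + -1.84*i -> [-6.64, -8.48, -10.32, -12.16, -14.0]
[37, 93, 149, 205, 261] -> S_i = 37 + 56*i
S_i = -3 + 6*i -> [-3, 3, 9, 15, 21]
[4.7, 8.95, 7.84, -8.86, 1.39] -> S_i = Random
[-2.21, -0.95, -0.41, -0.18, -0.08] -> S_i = -2.21*0.43^i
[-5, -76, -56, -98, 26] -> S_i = Random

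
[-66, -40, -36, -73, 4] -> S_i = Random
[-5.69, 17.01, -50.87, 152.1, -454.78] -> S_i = -5.69*(-2.99)^i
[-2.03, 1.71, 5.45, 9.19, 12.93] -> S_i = -2.03 + 3.74*i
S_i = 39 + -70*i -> [39, -31, -101, -171, -241]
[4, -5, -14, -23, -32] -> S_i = 4 + -9*i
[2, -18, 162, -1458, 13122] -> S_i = 2*-9^i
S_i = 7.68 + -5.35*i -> [7.68, 2.33, -3.02, -8.37, -13.72]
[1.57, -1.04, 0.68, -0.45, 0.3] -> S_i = 1.57*(-0.66)^i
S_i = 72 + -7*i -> [72, 65, 58, 51, 44]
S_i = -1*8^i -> [-1, -8, -64, -512, -4096]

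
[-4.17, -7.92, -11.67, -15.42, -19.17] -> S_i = -4.17 + -3.75*i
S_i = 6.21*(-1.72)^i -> [6.21, -10.68, 18.37, -31.6, 54.35]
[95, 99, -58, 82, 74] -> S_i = Random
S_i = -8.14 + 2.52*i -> [-8.14, -5.62, -3.1, -0.58, 1.94]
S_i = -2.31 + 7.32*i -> [-2.31, 5.01, 12.33, 19.65, 26.97]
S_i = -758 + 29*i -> [-758, -729, -700, -671, -642]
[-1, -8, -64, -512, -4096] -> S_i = -1*8^i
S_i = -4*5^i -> [-4, -20, -100, -500, -2500]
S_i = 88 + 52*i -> [88, 140, 192, 244, 296]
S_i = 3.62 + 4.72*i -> [3.62, 8.34, 13.06, 17.78, 22.5]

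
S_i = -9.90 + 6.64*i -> [-9.9, -3.26, 3.38, 10.02, 16.66]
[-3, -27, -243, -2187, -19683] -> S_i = -3*9^i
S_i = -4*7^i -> [-4, -28, -196, -1372, -9604]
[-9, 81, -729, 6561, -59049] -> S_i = -9*-9^i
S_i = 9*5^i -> [9, 45, 225, 1125, 5625]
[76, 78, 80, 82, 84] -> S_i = 76 + 2*i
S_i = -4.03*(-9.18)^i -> [-4.03, 37.0, -339.62, 3117.69, -28620.4]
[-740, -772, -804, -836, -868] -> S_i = -740 + -32*i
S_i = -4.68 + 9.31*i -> [-4.68, 4.63, 13.94, 23.25, 32.56]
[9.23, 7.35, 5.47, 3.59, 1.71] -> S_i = 9.23 + -1.88*i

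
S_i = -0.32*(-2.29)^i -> [-0.32, 0.73, -1.68, 3.84, -8.8]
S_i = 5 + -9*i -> [5, -4, -13, -22, -31]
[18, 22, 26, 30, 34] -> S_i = 18 + 4*i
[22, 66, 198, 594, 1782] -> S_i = 22*3^i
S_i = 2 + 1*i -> [2, 3, 4, 5, 6]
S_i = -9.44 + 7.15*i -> [-9.44, -2.29, 4.86, 12.01, 19.16]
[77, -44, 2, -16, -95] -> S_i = Random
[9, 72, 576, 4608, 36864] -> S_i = 9*8^i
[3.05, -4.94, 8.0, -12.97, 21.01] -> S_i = 3.05*(-1.62)^i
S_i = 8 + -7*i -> [8, 1, -6, -13, -20]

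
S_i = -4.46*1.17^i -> [-4.46, -5.22, -6.11, -7.14, -8.36]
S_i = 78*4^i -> [78, 312, 1248, 4992, 19968]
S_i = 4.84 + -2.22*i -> [4.84, 2.62, 0.4, -1.82, -4.04]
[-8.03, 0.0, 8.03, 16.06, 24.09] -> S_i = -8.03 + 8.03*i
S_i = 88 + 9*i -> [88, 97, 106, 115, 124]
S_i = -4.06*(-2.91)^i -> [-4.06, 11.81, -34.38, 100.05, -291.14]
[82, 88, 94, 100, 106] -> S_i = 82 + 6*i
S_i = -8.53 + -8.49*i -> [-8.53, -17.02, -25.51, -34.0, -42.49]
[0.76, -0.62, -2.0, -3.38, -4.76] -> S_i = 0.76 + -1.38*i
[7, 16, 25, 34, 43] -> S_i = 7 + 9*i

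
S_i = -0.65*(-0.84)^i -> [-0.65, 0.55, -0.46, 0.39, -0.32]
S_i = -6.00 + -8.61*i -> [-6.0, -14.61, -23.22, -31.83, -40.44]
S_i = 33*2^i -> [33, 66, 132, 264, 528]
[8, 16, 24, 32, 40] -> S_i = 8 + 8*i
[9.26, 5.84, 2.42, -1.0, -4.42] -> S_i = 9.26 + -3.42*i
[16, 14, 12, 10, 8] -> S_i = 16 + -2*i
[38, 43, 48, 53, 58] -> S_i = 38 + 5*i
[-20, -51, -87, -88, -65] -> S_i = Random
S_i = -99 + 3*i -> [-99, -96, -93, -90, -87]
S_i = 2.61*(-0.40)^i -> [2.61, -1.04, 0.42, -0.17, 0.07]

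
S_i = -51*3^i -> [-51, -153, -459, -1377, -4131]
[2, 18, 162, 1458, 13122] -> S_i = 2*9^i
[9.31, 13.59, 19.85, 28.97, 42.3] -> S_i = 9.31*1.46^i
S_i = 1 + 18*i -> [1, 19, 37, 55, 73]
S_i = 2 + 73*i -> [2, 75, 148, 221, 294]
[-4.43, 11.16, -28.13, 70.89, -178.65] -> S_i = -4.43*(-2.52)^i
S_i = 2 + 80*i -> [2, 82, 162, 242, 322]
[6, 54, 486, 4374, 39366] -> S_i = 6*9^i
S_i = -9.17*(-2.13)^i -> [-9.17, 19.53, -41.6, 88.62, -188.75]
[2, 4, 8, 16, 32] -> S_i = 2*2^i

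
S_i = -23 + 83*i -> [-23, 60, 143, 226, 309]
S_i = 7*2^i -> [7, 14, 28, 56, 112]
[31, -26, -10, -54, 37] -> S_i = Random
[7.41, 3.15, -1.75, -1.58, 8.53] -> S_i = Random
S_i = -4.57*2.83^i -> [-4.57, -12.93, -36.6, -103.58, -293.13]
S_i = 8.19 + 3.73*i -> [8.19, 11.92, 15.65, 19.38, 23.11]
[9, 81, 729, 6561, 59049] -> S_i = 9*9^i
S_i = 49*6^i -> [49, 294, 1764, 10584, 63504]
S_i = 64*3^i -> [64, 192, 576, 1728, 5184]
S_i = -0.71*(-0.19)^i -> [-0.71, 0.13, -0.03, 0.0, -0.0]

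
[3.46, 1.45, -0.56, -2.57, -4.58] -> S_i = 3.46 + -2.01*i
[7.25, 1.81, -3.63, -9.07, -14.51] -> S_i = 7.25 + -5.44*i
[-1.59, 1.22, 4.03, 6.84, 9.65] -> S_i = -1.59 + 2.81*i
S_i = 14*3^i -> [14, 42, 126, 378, 1134]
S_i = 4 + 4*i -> [4, 8, 12, 16, 20]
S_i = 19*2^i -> [19, 38, 76, 152, 304]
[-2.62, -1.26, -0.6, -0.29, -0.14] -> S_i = -2.62*0.48^i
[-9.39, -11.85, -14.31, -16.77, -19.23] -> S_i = -9.39 + -2.46*i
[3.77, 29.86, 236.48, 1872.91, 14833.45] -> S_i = 3.77*7.92^i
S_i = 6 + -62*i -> [6, -56, -118, -180, -242]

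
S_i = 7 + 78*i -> [7, 85, 163, 241, 319]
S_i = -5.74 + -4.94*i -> [-5.74, -10.68, -15.62, -20.56, -25.5]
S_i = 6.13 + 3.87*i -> [6.13, 10.0, 13.87, 17.74, 21.61]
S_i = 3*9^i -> [3, 27, 243, 2187, 19683]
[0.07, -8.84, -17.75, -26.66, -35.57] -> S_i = 0.07 + -8.91*i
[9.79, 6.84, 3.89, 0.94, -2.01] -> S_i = 9.79 + -2.95*i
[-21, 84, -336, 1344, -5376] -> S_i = -21*-4^i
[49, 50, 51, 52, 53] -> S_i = 49 + 1*i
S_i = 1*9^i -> [1, 9, 81, 729, 6561]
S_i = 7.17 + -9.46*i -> [7.17, -2.29, -11.75, -21.21, -30.67]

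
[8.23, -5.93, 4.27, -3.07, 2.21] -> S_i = 8.23*(-0.72)^i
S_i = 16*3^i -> [16, 48, 144, 432, 1296]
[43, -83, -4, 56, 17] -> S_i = Random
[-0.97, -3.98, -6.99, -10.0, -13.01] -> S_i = -0.97 + -3.01*i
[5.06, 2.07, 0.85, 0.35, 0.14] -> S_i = 5.06*0.41^i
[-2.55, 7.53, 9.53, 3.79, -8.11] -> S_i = Random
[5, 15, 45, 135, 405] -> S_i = 5*3^i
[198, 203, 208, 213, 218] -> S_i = 198 + 5*i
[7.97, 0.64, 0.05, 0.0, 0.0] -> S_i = 7.97*0.08^i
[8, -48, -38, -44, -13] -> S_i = Random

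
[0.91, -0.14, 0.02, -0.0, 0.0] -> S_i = 0.91*(-0.15)^i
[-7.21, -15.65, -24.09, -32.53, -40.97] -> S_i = -7.21 + -8.44*i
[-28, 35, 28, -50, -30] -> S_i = Random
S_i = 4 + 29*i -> [4, 33, 62, 91, 120]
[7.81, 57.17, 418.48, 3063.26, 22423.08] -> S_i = 7.81*7.32^i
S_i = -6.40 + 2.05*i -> [-6.4, -4.35, -2.3, -0.25, 1.8]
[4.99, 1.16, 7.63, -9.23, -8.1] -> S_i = Random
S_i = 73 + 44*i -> [73, 117, 161, 205, 249]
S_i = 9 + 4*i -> [9, 13, 17, 21, 25]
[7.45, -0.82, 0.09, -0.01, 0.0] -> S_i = 7.45*(-0.11)^i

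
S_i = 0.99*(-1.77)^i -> [0.99, -1.75, 3.1, -5.49, 9.72]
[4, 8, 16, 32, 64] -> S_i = 4*2^i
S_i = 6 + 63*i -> [6, 69, 132, 195, 258]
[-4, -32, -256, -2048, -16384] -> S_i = -4*8^i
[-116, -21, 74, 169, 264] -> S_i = -116 + 95*i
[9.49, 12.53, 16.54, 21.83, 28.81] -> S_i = 9.49*1.32^i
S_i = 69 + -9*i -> [69, 60, 51, 42, 33]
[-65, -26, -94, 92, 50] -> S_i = Random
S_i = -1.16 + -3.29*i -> [-1.16, -4.45, -7.74, -11.03, -14.32]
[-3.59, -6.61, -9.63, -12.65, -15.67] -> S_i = -3.59 + -3.02*i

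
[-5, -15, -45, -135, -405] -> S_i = -5*3^i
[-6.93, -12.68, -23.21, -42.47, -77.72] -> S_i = -6.93*1.83^i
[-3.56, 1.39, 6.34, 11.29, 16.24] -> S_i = -3.56 + 4.95*i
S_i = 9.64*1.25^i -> [9.64, 12.05, 15.06, 18.83, 23.54]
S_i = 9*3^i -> [9, 27, 81, 243, 729]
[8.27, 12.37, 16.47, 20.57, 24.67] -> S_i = 8.27 + 4.10*i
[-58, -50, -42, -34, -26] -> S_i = -58 + 8*i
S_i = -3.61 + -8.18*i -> [-3.61, -11.79, -19.97, -28.15, -36.33]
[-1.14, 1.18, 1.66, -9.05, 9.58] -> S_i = Random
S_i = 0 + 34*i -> [0, 34, 68, 102, 136]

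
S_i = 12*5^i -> [12, 60, 300, 1500, 7500]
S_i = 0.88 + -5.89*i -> [0.88, -5.01, -10.9, -16.79, -22.68]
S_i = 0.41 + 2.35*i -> [0.41, 2.76, 5.11, 7.46, 9.81]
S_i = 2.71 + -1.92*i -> [2.71, 0.79, -1.13, -3.05, -4.97]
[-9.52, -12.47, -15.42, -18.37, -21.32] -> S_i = -9.52 + -2.95*i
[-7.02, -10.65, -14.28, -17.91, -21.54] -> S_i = -7.02 + -3.63*i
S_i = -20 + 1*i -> [-20, -19, -18, -17, -16]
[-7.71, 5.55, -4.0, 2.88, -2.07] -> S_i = -7.71*(-0.72)^i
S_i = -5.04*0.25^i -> [-5.04, -1.26, -0.32, -0.08, -0.02]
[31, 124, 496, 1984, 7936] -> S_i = 31*4^i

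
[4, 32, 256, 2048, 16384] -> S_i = 4*8^i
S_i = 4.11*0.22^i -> [4.11, 0.9, 0.2, 0.04, 0.01]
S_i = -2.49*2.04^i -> [-2.49, -5.08, -10.36, -21.14, -43.12]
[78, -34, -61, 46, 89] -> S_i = Random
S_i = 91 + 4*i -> [91, 95, 99, 103, 107]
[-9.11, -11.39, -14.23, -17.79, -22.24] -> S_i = -9.11*1.25^i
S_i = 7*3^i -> [7, 21, 63, 189, 567]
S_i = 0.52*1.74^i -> [0.52, 0.9, 1.57, 2.74, 4.77]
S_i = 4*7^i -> [4, 28, 196, 1372, 9604]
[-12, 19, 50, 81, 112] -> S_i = -12 + 31*i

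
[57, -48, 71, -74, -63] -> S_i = Random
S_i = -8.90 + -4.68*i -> [-8.9, -13.58, -18.26, -22.94, -27.62]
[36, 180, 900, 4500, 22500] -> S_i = 36*5^i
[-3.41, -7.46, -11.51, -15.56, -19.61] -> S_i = -3.41 + -4.05*i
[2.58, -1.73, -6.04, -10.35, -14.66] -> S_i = 2.58 + -4.31*i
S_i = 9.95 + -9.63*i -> [9.95, 0.32, -9.31, -18.94, -28.57]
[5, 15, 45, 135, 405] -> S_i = 5*3^i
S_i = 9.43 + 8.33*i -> [9.43, 17.76, 26.09, 34.42, 42.75]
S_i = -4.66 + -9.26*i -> [-4.66, -13.92, -23.18, -32.44, -41.7]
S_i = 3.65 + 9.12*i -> [3.65, 12.77, 21.89, 31.01, 40.13]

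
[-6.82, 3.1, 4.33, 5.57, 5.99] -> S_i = Random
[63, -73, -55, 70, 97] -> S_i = Random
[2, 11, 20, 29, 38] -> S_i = 2 + 9*i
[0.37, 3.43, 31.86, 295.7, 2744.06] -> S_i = 0.37*9.28^i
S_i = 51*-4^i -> [51, -204, 816, -3264, 13056]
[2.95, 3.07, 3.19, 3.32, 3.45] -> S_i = 2.95*1.04^i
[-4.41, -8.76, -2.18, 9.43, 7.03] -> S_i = Random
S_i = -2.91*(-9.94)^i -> [-2.91, 28.93, -287.52, 2857.93, -28407.86]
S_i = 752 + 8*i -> [752, 760, 768, 776, 784]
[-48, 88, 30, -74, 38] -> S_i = Random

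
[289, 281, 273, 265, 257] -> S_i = 289 + -8*i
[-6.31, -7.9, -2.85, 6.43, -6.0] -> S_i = Random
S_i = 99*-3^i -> [99, -297, 891, -2673, 8019]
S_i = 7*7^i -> [7, 49, 343, 2401, 16807]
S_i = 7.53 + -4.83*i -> [7.53, 2.7, -2.13, -6.96, -11.79]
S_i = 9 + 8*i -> [9, 17, 25, 33, 41]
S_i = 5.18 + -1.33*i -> [5.18, 3.85, 2.52, 1.19, -0.14]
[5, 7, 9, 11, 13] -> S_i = 5 + 2*i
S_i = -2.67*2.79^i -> [-2.67, -7.45, -20.78, -57.99, -161.78]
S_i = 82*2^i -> [82, 164, 328, 656, 1312]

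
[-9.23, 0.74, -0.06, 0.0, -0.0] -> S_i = -9.23*(-0.08)^i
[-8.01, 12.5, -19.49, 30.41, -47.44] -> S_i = -8.01*(-1.56)^i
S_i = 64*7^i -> [64, 448, 3136, 21952, 153664]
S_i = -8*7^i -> [-8, -56, -392, -2744, -19208]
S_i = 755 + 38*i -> [755, 793, 831, 869, 907]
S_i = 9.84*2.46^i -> [9.84, 24.21, 59.55, 146.49, 360.36]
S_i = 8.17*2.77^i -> [8.17, 22.63, 62.69, 173.64, 481.0]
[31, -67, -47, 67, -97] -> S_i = Random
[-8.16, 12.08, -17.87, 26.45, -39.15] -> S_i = -8.16*(-1.48)^i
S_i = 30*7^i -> [30, 210, 1470, 10290, 72030]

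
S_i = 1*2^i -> [1, 2, 4, 8, 16]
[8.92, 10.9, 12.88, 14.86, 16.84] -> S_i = 8.92 + 1.98*i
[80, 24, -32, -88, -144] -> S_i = 80 + -56*i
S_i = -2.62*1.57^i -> [-2.62, -4.11, -6.46, -10.14, -15.92]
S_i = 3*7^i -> [3, 21, 147, 1029, 7203]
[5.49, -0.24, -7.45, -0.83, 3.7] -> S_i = Random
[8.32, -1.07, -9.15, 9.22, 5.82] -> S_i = Random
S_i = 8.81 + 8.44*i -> [8.81, 17.25, 25.69, 34.13, 42.57]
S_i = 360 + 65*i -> [360, 425, 490, 555, 620]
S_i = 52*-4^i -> [52, -208, 832, -3328, 13312]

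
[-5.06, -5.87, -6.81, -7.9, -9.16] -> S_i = -5.06*1.16^i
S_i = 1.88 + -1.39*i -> [1.88, 0.49, -0.9, -2.29, -3.68]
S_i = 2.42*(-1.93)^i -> [2.42, -4.67, 9.01, -17.4, 33.58]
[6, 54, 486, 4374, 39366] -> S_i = 6*9^i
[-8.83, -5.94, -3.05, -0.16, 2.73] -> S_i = -8.83 + 2.89*i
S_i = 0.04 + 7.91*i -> [0.04, 7.95, 15.86, 23.77, 31.68]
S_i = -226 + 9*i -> [-226, -217, -208, -199, -190]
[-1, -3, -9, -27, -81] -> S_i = -1*3^i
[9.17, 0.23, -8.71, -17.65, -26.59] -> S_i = 9.17 + -8.94*i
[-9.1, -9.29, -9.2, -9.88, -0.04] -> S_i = Random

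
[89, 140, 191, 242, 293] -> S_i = 89 + 51*i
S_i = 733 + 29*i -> [733, 762, 791, 820, 849]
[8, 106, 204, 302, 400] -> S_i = 8 + 98*i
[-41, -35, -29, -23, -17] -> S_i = -41 + 6*i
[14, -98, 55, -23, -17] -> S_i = Random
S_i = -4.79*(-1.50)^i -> [-4.79, 7.18, -10.78, 16.17, -24.25]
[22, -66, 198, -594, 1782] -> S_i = 22*-3^i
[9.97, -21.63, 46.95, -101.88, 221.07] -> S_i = 9.97*(-2.17)^i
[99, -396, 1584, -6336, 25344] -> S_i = 99*-4^i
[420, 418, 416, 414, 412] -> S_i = 420 + -2*i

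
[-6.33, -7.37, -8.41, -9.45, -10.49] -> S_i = -6.33 + -1.04*i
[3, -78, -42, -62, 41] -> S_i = Random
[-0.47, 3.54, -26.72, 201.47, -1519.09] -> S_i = -0.47*(-7.54)^i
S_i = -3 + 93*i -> [-3, 90, 183, 276, 369]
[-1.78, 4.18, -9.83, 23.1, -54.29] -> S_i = -1.78*(-2.35)^i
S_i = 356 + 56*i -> [356, 412, 468, 524, 580]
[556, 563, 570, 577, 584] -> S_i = 556 + 7*i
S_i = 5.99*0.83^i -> [5.99, 4.97, 4.13, 3.43, 2.84]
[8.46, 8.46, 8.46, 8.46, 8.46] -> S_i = 8.46 + -0.00*i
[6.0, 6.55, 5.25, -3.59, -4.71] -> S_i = Random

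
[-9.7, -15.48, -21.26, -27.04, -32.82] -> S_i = -9.70 + -5.78*i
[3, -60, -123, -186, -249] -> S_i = 3 + -63*i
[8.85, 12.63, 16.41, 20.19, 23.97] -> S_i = 8.85 + 3.78*i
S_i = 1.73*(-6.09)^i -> [1.73, -10.54, 64.16, -390.75, 2379.66]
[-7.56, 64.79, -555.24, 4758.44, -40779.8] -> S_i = -7.56*(-8.57)^i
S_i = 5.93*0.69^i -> [5.93, 4.09, 2.82, 1.95, 1.34]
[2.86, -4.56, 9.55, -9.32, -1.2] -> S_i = Random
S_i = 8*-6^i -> [8, -48, 288, -1728, 10368]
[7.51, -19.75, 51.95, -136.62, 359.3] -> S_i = 7.51*(-2.63)^i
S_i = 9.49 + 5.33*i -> [9.49, 14.82, 20.15, 25.48, 30.81]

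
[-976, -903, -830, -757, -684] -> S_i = -976 + 73*i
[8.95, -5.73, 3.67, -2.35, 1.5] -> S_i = 8.95*(-0.64)^i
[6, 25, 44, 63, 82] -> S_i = 6 + 19*i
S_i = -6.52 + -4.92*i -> [-6.52, -11.44, -16.36, -21.28, -26.2]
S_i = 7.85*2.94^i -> [7.85, 23.08, 67.85, 199.49, 586.49]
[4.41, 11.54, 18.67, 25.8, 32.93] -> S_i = 4.41 + 7.13*i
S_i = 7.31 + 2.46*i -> [7.31, 9.77, 12.23, 14.69, 17.15]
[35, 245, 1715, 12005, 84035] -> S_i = 35*7^i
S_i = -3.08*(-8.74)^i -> [-3.08, 26.92, -235.27, 2056.29, -17972.0]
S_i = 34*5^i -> [34, 170, 850, 4250, 21250]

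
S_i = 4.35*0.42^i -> [4.35, 1.83, 0.77, 0.32, 0.14]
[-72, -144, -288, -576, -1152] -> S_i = -72*2^i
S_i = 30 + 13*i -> [30, 43, 56, 69, 82]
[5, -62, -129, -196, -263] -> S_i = 5 + -67*i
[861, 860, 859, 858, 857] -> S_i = 861 + -1*i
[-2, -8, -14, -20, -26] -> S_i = -2 + -6*i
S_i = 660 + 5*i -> [660, 665, 670, 675, 680]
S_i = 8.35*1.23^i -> [8.35, 10.27, 12.63, 15.54, 19.11]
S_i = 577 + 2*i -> [577, 579, 581, 583, 585]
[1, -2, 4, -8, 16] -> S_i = 1*-2^i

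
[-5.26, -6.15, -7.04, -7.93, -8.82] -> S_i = -5.26 + -0.89*i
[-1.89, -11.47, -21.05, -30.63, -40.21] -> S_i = -1.89 + -9.58*i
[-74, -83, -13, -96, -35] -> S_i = Random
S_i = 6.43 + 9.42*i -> [6.43, 15.85, 25.27, 34.69, 44.11]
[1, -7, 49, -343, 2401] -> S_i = 1*-7^i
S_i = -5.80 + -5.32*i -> [-5.8, -11.12, -16.44, -21.76, -27.08]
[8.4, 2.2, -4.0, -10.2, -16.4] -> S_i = 8.40 + -6.20*i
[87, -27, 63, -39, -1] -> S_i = Random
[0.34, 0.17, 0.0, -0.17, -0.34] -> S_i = 0.34 + -0.17*i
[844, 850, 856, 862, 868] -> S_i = 844 + 6*i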